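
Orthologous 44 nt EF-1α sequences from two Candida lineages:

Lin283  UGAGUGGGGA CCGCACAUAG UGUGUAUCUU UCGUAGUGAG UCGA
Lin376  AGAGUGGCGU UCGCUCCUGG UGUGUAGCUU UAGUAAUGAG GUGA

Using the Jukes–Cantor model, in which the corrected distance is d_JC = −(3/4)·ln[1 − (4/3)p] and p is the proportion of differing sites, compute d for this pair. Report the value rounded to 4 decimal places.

0.3390

Differing sites — 1:U/A; 8:G/C; 10:A/U; 11:C/U; 15:A/U; 17:A/C; 19:A/G; 27:U/G; 32:C/A; 36:G/A; 41:U/G; 42:C/U.
p = 12/44 = 0.272727.
d = −0.75 · ln(1 − (4/3)·0.272727) = −0.75 · ln(0.636364) = −0.75 · (-0.451985) = 0.3390.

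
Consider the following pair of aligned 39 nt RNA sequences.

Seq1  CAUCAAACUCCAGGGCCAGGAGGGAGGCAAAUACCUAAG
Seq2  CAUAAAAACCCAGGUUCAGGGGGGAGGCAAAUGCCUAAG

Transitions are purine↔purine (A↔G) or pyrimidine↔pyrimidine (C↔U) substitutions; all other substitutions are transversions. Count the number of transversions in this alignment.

3

The sequences differ at positions 4 (C/A, transversion), 8 (C/A, transversion), 9 (U/C, transition), 15 (G/U, transversion), 16 (C/U, transition), 21 (A/G, transition), 33 (A/G, transition).
Of the 7 differences, 4 transitions and 3 transversions, so the answer is 3.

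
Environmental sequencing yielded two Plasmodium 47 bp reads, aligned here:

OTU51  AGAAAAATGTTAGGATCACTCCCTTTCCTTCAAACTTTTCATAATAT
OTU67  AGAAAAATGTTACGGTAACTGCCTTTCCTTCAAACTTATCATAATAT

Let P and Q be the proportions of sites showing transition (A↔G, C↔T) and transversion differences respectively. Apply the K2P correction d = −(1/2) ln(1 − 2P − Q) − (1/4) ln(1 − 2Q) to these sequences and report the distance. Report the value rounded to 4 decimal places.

Mismatches occur at site 13 (G↔C, transversion), site 15 (A↔G, transition), site 17 (C↔A, transversion), site 21 (C↔G, transversion), site 38 (T↔A, transversion).
Of the 5 differences, 1 transition and 4 transversions over 47 sites: P = 1/47 = 0.021277, Q = 4/47 = 0.085106.
d = −0.5·ln(0.872340) − 0.25·ln(0.829788) = −0.5·(-0.136576) − 0.25·(-0.186585) = 0.1149.

0.1149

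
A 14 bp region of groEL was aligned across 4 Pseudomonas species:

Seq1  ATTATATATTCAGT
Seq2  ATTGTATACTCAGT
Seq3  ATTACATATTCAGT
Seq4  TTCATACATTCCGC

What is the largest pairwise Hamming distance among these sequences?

Pairwise Hamming distances:
  Seq1 vs Seq2: 2
  Seq1 vs Seq3: 1
  Seq1 vs Seq4: 5
  Seq2 vs Seq3: 3
  Seq2 vs Seq4: 7
  Seq3 vs Seq4: 6
The largest is 7, between Seq2 and Seq4.

7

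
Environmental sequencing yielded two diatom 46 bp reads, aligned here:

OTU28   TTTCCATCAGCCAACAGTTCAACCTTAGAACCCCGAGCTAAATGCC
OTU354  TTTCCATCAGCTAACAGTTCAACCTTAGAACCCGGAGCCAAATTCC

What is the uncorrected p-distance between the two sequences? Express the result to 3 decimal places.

Differing sites — 12:C/T; 34:C/G; 39:T/C; 44:G/T.
There are 4 differences over 46 sites, so p = 4/46 = 0.087.

0.087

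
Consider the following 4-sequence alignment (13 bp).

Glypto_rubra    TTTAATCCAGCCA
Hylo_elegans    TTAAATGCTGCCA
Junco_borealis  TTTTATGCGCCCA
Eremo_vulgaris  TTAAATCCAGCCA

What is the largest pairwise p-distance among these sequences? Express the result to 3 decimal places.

Pairwise Hamming distances:
  Glypto_rubra vs Hylo_elegans: 3
  Glypto_rubra vs Junco_borealis: 4
  Glypto_rubra vs Eremo_vulgaris: 1
  Hylo_elegans vs Junco_borealis: 4
  Hylo_elegans vs Eremo_vulgaris: 2
  Junco_borealis vs Eremo_vulgaris: 5
The largest is 5 mismatches, between Junco_borealis and Eremo_vulgaris; p = 5/13 = 0.385.

0.385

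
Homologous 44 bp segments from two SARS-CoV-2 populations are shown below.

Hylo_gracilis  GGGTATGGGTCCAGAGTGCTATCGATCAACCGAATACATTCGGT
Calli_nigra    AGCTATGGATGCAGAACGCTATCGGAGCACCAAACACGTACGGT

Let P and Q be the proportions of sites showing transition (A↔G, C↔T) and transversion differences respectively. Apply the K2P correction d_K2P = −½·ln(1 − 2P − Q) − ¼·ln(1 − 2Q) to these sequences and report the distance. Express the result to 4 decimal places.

0.4262

Differing sites — 1:G/A (Ti); 3:G/C (Tv); 9:G/A (Ti); 11:C/G (Tv); 16:G/A (Ti); 17:T/C (Ti); 25:A/G (Ti); 26:T/A (Tv); 27:C/G (Tv); 28:A/C (Tv); 32:G/A (Ti); 35:T/C (Ti); 38:A/G (Ti); 40:T/A (Tv).
Of the 14 differences, 8 transitions and 6 transversions over 44 sites: P = 8/44 = 0.181818, Q = 6/44 = 0.136364.
d = −0.5·ln(0.500000) − 0.25·ln(0.727272) = −0.5·(-0.693147) − 0.25·(-0.318455) = 0.4262.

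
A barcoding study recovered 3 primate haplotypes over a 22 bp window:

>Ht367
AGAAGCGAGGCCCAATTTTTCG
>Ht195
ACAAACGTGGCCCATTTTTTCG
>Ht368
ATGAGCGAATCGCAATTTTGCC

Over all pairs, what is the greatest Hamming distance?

Pairwise Hamming distances:
  Ht367 vs Ht195: 4
  Ht367 vs Ht368: 7
  Ht195 vs Ht368: 10
The largest is 10, between Ht195 and Ht368.

10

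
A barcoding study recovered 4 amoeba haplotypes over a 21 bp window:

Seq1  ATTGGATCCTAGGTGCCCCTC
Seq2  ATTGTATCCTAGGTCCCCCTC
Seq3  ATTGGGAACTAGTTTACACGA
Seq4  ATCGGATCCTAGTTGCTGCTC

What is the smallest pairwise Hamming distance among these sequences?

Pairwise Hamming distances:
  Seq1 vs Seq2: 2
  Seq1 vs Seq3: 9
  Seq1 vs Seq4: 4
  Seq2 vs Seq3: 10
  Seq2 vs Seq4: 6
  Seq3 vs Seq4: 10
The smallest is 2, between Seq1 and Seq2.

2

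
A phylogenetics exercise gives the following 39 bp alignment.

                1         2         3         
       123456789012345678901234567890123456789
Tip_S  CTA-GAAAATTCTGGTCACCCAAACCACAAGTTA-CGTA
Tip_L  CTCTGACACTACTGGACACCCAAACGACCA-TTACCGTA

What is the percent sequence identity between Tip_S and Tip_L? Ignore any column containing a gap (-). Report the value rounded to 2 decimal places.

Excluding the 3 gap columns leaves 36 comparable sites.
Mismatches occur at site 3 (A/C), site 7 (A/C), site 9 (A/C), site 11 (T/A), site 16 (T/A), site 26 (C/G), site 29 (A/C).
29 of the 36 comparable sites match, so the percent identity is 29/36 × 100 = 80.56%.

80.56%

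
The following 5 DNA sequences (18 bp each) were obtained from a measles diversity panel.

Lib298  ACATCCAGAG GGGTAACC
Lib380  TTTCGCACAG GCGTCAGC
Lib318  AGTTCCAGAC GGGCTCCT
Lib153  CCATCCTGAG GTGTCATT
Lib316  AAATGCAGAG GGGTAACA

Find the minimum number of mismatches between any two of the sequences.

Pairwise Hamming distances:
  Lib298 vs Lib380: 9
  Lib298 vs Lib318: 7
  Lib298 vs Lib153: 6
  Lib298 vs Lib316: 3
  Lib380 vs Lib318: 12
  Lib380 vs Lib153: 10
  Lib380 vs Lib316: 9
  Lib318 vs Lib153: 10
  Lib318 vs Lib316: 8
  Lib153 vs Lib316: 8
The smallest is 3, between Lib298 and Lib316.

3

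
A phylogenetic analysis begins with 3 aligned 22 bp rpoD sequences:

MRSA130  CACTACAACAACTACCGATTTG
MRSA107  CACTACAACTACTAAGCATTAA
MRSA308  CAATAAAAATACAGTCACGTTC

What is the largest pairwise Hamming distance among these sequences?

12

Pairwise Hamming distances:
  MRSA130 vs MRSA107: 6
  MRSA130 vs MRSA308: 11
  MRSA107 vs MRSA308: 12
The largest is 12, between MRSA107 and MRSA308.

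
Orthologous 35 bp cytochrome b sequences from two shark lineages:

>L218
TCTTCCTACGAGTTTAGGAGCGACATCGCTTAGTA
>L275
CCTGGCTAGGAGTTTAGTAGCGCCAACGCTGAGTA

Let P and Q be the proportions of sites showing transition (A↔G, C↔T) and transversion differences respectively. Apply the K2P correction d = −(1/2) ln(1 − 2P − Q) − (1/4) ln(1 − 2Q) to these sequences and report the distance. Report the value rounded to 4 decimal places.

0.2763

The sequences differ at positions 1 (T/C, transition), 4 (T/G, transversion), 5 (C/G, transversion), 9 (C/G, transversion), 18 (G/T, transversion), 23 (A/C, transversion), 26 (T/A, transversion), 31 (T/G, transversion).
Of the 8 differences, 1 transition and 7 transversions over 35 sites: P = 1/35 = 0.028571, Q = 7/35 = 0.200000.
d = −0.5·ln(0.742858) − 0.25·ln(0.600000) = −0.5·(-0.297250) − 0.25·(-0.510826) = 0.2763.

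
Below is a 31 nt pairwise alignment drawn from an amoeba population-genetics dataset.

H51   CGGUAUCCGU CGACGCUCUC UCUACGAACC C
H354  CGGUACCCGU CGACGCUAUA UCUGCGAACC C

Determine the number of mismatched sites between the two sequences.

4

Mismatches occur at site 6 (U↔C), site 18 (C↔A), site 20 (C↔A), site 24 (A↔G).
That gives 4 mismatches out of 31 aligned sites, so the Hamming distance is 4.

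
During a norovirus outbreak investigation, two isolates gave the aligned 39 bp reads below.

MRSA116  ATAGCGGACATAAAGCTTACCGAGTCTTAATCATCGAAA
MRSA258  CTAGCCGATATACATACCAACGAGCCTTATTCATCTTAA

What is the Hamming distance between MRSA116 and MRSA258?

Differing sites — 1:A/C; 6:G/C; 9:C/T; 13:A/C; 15:G/T; 16:C/A; 17:T/C; 18:T/C; 20:C/A; 25:T/C; 30:A/T; 36:G/T; 37:A/T.
That gives 13 mismatches out of 39 aligned sites, so the Hamming distance is 13.

13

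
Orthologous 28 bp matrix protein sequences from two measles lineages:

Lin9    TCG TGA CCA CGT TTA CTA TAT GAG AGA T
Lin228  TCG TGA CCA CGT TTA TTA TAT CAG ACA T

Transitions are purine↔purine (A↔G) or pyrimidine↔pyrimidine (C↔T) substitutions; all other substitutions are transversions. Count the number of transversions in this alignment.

Differing sites — 16:C/T (Ti); 22:G/C (Tv); 26:G/C (Tv).
Of the 3 differences, 1 transition and 2 transversions, so the answer is 2.

2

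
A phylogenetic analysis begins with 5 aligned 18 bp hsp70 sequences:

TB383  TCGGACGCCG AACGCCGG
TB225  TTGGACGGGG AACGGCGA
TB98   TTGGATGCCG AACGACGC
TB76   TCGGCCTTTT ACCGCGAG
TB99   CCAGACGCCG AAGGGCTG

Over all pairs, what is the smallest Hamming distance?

Pairwise Hamming distances:
  TB383 vs TB225: 5
  TB383 vs TB98: 4
  TB383 vs TB76: 8
  TB383 vs TB99: 5
  TB225 vs TB98: 5
  TB225 vs TB76: 11
  TB225 vs TB99: 8
  TB98 vs TB76: 12
  TB98 vs TB99: 8
  TB76 vs TB99: 12
The smallest is 4, between TB383 and TB98.

4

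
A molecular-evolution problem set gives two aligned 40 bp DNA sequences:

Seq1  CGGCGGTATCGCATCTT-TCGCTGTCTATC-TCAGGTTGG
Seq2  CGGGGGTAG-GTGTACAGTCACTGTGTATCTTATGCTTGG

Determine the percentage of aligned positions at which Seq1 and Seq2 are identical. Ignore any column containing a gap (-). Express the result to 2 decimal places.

Excluding the 3 gap columns leaves 37 comparable sites.
Mismatches occur at site 4 (C→G), site 9 (T→G), site 12 (C→T), site 13 (A→G), site 15 (C→A), site 16 (T→C), site 17 (T→A), site 21 (G→A), site 26 (C→G), site 33 (C→A), site 34 (A→T), site 36 (G→C).
25 of the 37 comparable sites match, so the percent identity is 25/37 × 100 = 67.57%.

67.57%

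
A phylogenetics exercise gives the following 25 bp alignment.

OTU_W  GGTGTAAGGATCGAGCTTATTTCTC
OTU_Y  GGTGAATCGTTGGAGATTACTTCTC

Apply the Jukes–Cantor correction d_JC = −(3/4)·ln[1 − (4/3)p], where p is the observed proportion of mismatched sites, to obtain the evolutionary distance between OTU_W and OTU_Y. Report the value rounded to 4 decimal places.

Mismatches occur at site 5 (T→A), site 7 (A→T), site 8 (G→C), site 10 (A→T), site 12 (C→G), site 16 (C→A), site 20 (T→C).
p = 7/25 = 0.280000.
d = −0.75 · ln(1 − (4/3)·0.280000) = −0.75 · ln(0.626667) = −0.75 · (-0.467340) = 0.3505.

0.3505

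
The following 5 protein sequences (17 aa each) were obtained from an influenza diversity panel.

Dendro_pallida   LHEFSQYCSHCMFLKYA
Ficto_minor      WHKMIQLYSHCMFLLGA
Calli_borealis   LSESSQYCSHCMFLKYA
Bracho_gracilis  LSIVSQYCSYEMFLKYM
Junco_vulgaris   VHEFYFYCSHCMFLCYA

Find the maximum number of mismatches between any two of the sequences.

12

Pairwise Hamming distances:
  Dendro_pallida vs Ficto_minor: 8
  Dendro_pallida vs Calli_borealis: 2
  Dendro_pallida vs Bracho_gracilis: 6
  Dendro_pallida vs Junco_vulgaris: 4
  Ficto_minor vs Calli_borealis: 9
  Ficto_minor vs Bracho_gracilis: 12
  Ficto_minor vs Junco_vulgaris: 9
  Calli_borealis vs Bracho_gracilis: 5
  Calli_borealis vs Junco_vulgaris: 6
  Bracho_gracilis vs Junco_vulgaris: 10
The largest is 12, between Ficto_minor and Bracho_gracilis.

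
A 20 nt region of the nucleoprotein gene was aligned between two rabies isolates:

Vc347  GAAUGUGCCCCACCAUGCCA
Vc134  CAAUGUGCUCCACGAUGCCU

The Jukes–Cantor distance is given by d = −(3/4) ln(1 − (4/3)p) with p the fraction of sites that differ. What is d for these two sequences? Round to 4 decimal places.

0.2326

Differing sites — 1:G/C; 9:C/U; 14:C/G; 20:A/U.
p = 4/20 = 0.200000.
d = −0.75 · ln(1 − (4/3)·0.200000) = −0.75 · ln(0.733333) = −0.75 · (-0.310155) = 0.2326.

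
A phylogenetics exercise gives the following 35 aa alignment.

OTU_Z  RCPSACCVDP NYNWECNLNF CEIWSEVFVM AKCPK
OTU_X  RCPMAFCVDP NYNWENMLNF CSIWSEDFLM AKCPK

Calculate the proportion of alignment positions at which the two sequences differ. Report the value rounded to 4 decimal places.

The sequences differ at positions 4 (S/M), 6 (C/F), 16 (C/N), 17 (N/M), 22 (E/S), 27 (V/D), 29 (V/L).
There are 7 differences over 35 sites, so p = 7/35 = 0.2000.

0.2000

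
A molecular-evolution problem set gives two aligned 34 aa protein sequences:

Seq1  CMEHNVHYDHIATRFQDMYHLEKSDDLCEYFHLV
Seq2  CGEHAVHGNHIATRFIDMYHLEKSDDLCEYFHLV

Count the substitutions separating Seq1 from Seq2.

Mismatches occur at site 2 (M/G), site 5 (N/A), site 8 (Y/G), site 9 (D/N), site 16 (Q/I).
That gives 5 mismatches out of 34 aligned sites, so the Hamming distance is 5.

5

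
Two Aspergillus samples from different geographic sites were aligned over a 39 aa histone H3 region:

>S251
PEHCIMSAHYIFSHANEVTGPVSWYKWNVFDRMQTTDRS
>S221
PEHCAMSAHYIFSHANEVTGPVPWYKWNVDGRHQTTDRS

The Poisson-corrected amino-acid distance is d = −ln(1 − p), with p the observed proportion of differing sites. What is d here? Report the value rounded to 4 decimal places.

0.1372

Differing sites — 5:I/A; 23:S/P; 30:F/D; 31:D/G; 33:M/H.
p = 5/39 = 0.128205.
d = −ln(1 − 0.128205) = −ln(0.871795) = 0.1372.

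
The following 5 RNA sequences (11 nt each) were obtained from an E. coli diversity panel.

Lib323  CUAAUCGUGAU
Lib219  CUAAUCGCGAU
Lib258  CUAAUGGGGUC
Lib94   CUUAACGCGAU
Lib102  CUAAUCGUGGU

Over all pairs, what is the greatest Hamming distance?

Pairwise Hamming distances:
  Lib323 vs Lib219: 1
  Lib323 vs Lib258: 4
  Lib323 vs Lib94: 3
  Lib323 vs Lib102: 1
  Lib219 vs Lib258: 4
  Lib219 vs Lib94: 2
  Lib219 vs Lib102: 2
  Lib258 vs Lib94: 6
  Lib258 vs Lib102: 4
  Lib94 vs Lib102: 4
The largest is 6, between Lib258 and Lib94.

6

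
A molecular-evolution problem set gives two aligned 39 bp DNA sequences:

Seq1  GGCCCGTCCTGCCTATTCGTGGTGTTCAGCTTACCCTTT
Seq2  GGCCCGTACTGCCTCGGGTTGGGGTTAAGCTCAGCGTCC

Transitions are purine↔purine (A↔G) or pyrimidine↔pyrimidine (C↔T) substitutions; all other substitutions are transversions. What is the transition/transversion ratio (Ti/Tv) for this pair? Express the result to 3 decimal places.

Differing sites — 8:C/A (Tv); 15:A/C (Tv); 16:T/G (Tv); 17:T/G (Tv); 18:C/G (Tv); 19:G/T (Tv); 23:T/G (Tv); 27:C/A (Tv); 32:T/C (Ti); 34:C/G (Tv); 36:C/G (Tv); 38:T/C (Ti); 39:T/C (Ti).
Of the 13 differences, 3 transitions and 10 transversions, so Ti/Tv = 3/10 = 0.300.

0.300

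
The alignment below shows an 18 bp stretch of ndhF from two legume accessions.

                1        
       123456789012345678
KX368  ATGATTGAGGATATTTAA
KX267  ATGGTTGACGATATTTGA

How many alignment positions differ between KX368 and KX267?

3

The sequences differ at positions 4 (A/G), 9 (G/C), 17 (A/G).
That gives 3 mismatches out of 18 aligned sites, so the Hamming distance is 3.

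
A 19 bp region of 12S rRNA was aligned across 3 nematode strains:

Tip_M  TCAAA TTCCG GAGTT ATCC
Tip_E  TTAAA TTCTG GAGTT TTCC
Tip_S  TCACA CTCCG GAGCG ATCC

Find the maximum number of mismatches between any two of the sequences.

Pairwise Hamming distances:
  Tip_M vs Tip_E: 3
  Tip_M vs Tip_S: 4
  Tip_E vs Tip_S: 7
The largest is 7, between Tip_E and Tip_S.

7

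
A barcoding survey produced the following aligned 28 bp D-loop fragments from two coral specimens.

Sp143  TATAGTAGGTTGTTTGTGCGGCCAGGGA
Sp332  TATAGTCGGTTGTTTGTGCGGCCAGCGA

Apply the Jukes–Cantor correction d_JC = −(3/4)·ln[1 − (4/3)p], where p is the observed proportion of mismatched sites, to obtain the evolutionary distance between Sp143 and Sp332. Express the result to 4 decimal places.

Differing sites — 7:A/C; 26:G/C.
p = 2/28 = 0.071429.
d = −0.75 · ln(1 − (4/3)·0.071429) = −0.75 · ln(0.904761) = −0.75 · (-0.100084) = 0.0751.

0.0751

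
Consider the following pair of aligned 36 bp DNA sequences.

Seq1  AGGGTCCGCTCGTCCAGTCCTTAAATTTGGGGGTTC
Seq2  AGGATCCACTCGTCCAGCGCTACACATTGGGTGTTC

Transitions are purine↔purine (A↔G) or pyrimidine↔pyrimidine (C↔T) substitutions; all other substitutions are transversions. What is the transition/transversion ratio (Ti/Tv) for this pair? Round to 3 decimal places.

0.500

The sequences differ at positions 4 (G/A, transition), 8 (G/A, transition), 18 (T/C, transition), 19 (C/G, transversion), 22 (T/A, transversion), 23 (A/C, transversion), 25 (A/C, transversion), 26 (T/A, transversion), 32 (G/T, transversion).
Of the 9 differences, 3 transitions and 6 transversions, so Ti/Tv = 3/6 = 0.500.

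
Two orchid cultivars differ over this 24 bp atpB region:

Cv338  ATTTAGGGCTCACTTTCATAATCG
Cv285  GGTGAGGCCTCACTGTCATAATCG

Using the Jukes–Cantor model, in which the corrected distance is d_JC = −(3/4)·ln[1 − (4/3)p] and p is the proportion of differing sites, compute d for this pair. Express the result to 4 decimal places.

0.2441

The sequences differ at positions 1 (A/G), 2 (T/G), 4 (T/G), 8 (G/C), 15 (T/G).
p = 5/24 = 0.208333.
d = −0.75 · ln(1 − (4/3)·0.208333) = −0.75 · ln(0.722223) = −0.75 · (-0.325421) = 0.2441.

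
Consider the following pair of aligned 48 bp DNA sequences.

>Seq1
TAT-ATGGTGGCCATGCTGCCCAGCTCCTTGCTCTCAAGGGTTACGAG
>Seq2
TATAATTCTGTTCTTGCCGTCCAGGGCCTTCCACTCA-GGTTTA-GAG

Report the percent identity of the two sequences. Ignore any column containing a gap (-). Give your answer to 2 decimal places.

73.33%

Excluding the 3 gap columns leaves 45 comparable sites.
Differing sites — 7:G/T; 8:G/C; 11:G/T; 12:C/T; 14:A/T; 18:T/C; 20:C/T; 25:C/G; 26:T/G; 31:G/C; 33:T/A; 41:G/T.
33 of the 45 comparable sites match, so the percent identity is 33/45 × 100 = 73.33%.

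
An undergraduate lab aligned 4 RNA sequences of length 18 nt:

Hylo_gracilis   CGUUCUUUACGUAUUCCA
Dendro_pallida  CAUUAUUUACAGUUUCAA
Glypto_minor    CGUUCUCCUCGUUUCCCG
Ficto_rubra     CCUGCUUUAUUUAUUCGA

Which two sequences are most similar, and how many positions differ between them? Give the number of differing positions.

5

Pairwise Hamming distances:
  Hylo_gracilis vs Dendro_pallida: 6
  Hylo_gracilis vs Glypto_minor: 6
  Hylo_gracilis vs Ficto_rubra: 5
  Dendro_pallida vs Glypto_minor: 10
  Dendro_pallida vs Ficto_rubra: 8
  Glypto_minor vs Ficto_rubra: 11
The smallest is 5, between Hylo_gracilis and Ficto_rubra.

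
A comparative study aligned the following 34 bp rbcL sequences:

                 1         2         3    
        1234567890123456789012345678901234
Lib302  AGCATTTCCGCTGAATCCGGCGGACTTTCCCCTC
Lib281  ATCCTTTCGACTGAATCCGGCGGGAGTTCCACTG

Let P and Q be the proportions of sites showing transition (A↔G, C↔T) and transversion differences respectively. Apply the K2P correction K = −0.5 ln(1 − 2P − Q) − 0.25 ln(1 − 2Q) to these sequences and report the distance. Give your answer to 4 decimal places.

Differing sites — 2:G/T (Tv); 4:A/C (Tv); 9:C/G (Tv); 10:G/A (Ti); 24:A/G (Ti); 25:C/A (Tv); 26:T/G (Tv); 31:C/A (Tv); 34:C/G (Tv).
Of the 9 differences, 2 transitions and 7 transversions over 34 sites: P = 2/34 = 0.058824, Q = 7/34 = 0.205882.
d = −0.5·ln(0.676470) − 0.25·ln(0.588236) = −0.5·(-0.390867) − 0.25·(-0.530627) = 0.3281.

0.3281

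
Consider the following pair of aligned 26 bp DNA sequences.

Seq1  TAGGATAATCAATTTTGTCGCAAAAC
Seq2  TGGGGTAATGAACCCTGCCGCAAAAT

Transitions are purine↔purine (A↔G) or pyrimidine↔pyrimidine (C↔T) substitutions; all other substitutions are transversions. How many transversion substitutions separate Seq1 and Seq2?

Mismatches occur at site 2 (A↔G, transition), site 5 (A↔G, transition), site 10 (C↔G, transversion), site 13 (T↔C, transition), site 14 (T↔C, transition), site 15 (T↔C, transition), site 18 (T↔C, transition), site 26 (C↔T, transition).
Of the 8 differences, 7 transitions and 1 transversion, so the answer is 1.

1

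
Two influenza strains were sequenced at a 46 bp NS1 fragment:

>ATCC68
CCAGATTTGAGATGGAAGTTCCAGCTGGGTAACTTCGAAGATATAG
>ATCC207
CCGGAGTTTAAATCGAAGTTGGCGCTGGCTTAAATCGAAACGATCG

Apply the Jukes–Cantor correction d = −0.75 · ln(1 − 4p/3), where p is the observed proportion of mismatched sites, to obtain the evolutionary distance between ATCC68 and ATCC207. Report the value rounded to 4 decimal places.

0.4674

Mismatches occur at site 3 (A→G), site 6 (T→G), site 9 (G→T), site 11 (G→A), site 14 (G→C), site 21 (C→G), site 22 (C→G), site 23 (A→C), site 29 (G→C), site 31 (A→T), site 33 (C→A), site 34 (T→A), site 40 (G→A), site 41 (A→C), site 42 (T→G), site 45 (A→C).
p = 16/46 = 0.347826.
d = −0.75 · ln(1 − (4/3)·0.347826) = −0.75 · ln(0.536232) = −0.75 · (-0.623188) = 0.4674.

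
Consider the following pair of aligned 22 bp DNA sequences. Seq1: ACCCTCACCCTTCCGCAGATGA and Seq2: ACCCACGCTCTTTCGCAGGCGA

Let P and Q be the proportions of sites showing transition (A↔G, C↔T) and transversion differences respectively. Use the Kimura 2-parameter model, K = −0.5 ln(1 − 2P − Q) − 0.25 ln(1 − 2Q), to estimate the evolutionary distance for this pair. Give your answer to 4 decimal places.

0.3704

Mismatches occur at site 5 (T→A, transversion), site 7 (A→G, transition), site 9 (C→T, transition), site 13 (C→T, transition), site 19 (A→G, transition), site 20 (T→C, transition).
Of the 6 differences, 5 transitions and 1 transversion over 22 sites: P = 5/22 = 0.227273, Q = 1/22 = 0.045455.
d = −0.5·ln(0.499999) − 0.25·ln(0.909090) = −0.5·(-0.693149) − 0.25·(-0.095311) = 0.3704.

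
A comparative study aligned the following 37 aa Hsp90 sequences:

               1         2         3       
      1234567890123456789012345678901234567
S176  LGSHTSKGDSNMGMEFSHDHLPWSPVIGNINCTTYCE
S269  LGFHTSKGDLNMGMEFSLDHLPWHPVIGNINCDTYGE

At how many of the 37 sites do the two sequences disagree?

6

Differing sites — 3:S/F; 10:S/L; 18:H/L; 24:S/H; 33:T/D; 36:C/G.
That gives 6 mismatches out of 37 aligned sites, so the Hamming distance is 6.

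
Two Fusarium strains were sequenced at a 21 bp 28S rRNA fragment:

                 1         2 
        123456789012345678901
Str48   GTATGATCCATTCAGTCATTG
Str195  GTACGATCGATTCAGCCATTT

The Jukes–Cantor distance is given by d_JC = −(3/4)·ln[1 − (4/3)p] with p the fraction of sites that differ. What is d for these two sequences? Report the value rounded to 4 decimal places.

0.2197

Mismatches occur at site 4 (T↔C), site 9 (C↔G), site 16 (T↔C), site 21 (G↔T).
p = 4/21 = 0.190476.
d = −0.75 · ln(1 − (4/3)·0.190476) = −0.75 · ln(0.746032) = −0.75 · (-0.292987) = 0.2197.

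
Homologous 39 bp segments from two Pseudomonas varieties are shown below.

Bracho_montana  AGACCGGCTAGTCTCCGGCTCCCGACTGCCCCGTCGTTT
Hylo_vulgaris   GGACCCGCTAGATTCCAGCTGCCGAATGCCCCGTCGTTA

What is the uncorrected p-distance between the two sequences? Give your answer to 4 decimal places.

0.2051

The sequences differ at positions 1 (A/G), 6 (G/C), 12 (T/A), 13 (C/T), 17 (G/A), 21 (C/G), 26 (C/A), 39 (T/A).
There are 8 differences over 39 sites, so p = 8/39 = 0.2051.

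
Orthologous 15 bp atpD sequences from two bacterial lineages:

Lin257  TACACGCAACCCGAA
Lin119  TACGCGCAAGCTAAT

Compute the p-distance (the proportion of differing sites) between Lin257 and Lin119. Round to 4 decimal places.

0.3333

The sequences differ at positions 4 (A/G), 10 (C/G), 12 (C/T), 13 (G/A), 15 (A/T).
There are 5 differences over 15 sites, so p = 5/15 = 0.3333.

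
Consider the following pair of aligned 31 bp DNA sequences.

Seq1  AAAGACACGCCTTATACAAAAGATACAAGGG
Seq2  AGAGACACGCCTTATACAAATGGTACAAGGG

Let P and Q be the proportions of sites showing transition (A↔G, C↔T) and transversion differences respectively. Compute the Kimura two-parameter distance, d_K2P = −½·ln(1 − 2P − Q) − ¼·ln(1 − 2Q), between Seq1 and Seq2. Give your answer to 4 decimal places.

0.1046

Differing sites — 2:A/G (Ti); 21:A/T (Tv); 23:A/G (Ti).
Of the 3 differences, 2 transitions and 1 transversion over 31 sites: P = 2/31 = 0.064516, Q = 1/31 = 0.032258.
d = −0.5·ln(0.838710) − 0.25·ln(0.935484) = −0.5·(-0.175890) − 0.25·(-0.066691) = 0.1046.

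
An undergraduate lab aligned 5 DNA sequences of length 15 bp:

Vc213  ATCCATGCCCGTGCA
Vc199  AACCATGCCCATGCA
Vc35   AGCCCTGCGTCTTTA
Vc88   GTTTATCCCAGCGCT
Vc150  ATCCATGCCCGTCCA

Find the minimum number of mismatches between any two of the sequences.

1

Pairwise Hamming distances:
  Vc213 vs Vc199: 2
  Vc213 vs Vc35: 7
  Vc213 vs Vc88: 7
  Vc213 vs Vc150: 1
  Vc199 vs Vc35: 7
  Vc199 vs Vc88: 9
  Vc199 vs Vc150: 3
  Vc35 vs Vc88: 13
  Vc35 vs Vc150: 7
  Vc88 vs Vc150: 8
The smallest is 1, between Vc213 and Vc150.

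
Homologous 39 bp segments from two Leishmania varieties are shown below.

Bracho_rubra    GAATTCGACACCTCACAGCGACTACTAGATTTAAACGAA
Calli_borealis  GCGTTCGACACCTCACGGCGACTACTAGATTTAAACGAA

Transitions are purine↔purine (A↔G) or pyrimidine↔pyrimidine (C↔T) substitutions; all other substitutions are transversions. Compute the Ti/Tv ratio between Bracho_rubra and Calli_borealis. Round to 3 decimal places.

The sequences differ at positions 2 (A/C, transversion), 3 (A/G, transition), 17 (A/G, transition).
Of the 3 differences, 2 transitions and 1 transversion, so Ti/Tv = 2/1 = 2.000.

2.000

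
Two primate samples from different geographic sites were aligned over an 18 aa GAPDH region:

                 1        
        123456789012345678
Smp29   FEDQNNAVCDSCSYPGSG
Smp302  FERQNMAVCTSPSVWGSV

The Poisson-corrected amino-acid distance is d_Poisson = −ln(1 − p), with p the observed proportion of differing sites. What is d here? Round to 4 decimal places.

Mismatches occur at site 3 (D↔R), site 6 (N↔M), site 10 (D↔T), site 12 (C↔P), site 14 (Y↔V), site 15 (P↔W), site 18 (G↔V).
p = 7/18 = 0.388889.
d = −ln(1 − 0.388889) = −ln(0.611111) = 0.4925.

0.4925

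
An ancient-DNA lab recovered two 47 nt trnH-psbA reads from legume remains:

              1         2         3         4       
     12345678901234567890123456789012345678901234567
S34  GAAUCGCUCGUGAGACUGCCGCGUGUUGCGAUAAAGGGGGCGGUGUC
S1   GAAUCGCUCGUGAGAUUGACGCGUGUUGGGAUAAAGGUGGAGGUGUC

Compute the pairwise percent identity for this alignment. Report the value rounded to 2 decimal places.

Mismatches occur at site 16 (C/U), site 19 (C/A), site 29 (C/G), site 38 (G/U), site 41 (C/A).
42 of the 47 sites match, so the percent identity is 42/47 × 100 = 89.36%.

89.36%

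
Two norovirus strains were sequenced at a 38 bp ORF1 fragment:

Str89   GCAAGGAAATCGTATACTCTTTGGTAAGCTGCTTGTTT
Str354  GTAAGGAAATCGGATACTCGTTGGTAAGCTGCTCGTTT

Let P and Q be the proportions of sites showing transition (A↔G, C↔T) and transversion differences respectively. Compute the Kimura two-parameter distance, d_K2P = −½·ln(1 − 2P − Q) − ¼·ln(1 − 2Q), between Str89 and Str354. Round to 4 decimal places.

Differing sites — 2:C/T (Ti); 13:T/G (Tv); 20:T/G (Tv); 34:T/C (Ti).
Of the 4 differences, 2 transitions and 2 transversions over 38 sites: P = 2/38 = 0.052632, Q = 2/38 = 0.052632.
d = −0.5·ln(0.842104) − 0.25·ln(0.894736) = −0.5·(-0.171852) − 0.25·(-0.111227) = 0.1137.

0.1137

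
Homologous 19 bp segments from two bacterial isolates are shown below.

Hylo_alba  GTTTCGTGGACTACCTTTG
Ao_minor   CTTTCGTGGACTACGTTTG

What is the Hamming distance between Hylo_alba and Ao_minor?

2

Differing sites — 1:G/C; 15:C/G.
That gives 2 mismatches out of 19 aligned sites, so the Hamming distance is 2.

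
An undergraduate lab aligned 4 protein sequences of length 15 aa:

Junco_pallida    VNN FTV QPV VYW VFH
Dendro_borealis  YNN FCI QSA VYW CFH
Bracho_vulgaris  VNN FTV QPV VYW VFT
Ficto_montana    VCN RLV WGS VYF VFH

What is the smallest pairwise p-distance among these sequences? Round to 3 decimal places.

Pairwise Hamming distances:
  Junco_pallida vs Dendro_borealis: 6
  Junco_pallida vs Bracho_vulgaris: 1
  Junco_pallida vs Ficto_montana: 7
  Dendro_borealis vs Bracho_vulgaris: 7
  Dendro_borealis vs Ficto_montana: 10
  Bracho_vulgaris vs Ficto_montana: 8
The smallest is 1 mismatch, between Junco_pallida and Bracho_vulgaris; p = 1/15 = 0.067.

0.067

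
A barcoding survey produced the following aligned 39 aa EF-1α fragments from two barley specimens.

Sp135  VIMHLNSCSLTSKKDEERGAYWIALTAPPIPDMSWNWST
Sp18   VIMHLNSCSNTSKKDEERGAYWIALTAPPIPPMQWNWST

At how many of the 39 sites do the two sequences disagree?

3

Mismatches occur at site 10 (L→N), site 32 (D→P), site 34 (S→Q).
That gives 3 mismatches out of 39 aligned sites, so the Hamming distance is 3.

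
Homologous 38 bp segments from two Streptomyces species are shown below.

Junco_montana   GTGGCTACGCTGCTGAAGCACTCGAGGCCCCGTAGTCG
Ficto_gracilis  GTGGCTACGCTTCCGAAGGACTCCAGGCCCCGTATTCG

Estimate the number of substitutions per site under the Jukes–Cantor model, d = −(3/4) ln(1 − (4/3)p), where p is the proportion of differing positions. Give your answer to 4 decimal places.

The sequences differ at positions 12 (G/T), 14 (T/C), 19 (C/G), 24 (G/C), 35 (G/T).
p = 5/38 = 0.131579.
d = −0.75 · ln(1 − (4/3)·0.131579) = −0.75 · ln(0.824561) = −0.75 · (-0.192904) = 0.1447.

0.1447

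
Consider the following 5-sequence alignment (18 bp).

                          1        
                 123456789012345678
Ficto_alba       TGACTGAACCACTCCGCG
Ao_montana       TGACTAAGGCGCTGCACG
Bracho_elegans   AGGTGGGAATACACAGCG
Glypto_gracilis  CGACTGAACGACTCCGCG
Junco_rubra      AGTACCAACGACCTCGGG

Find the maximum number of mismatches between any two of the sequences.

Pairwise Hamming distances:
  Ficto_alba vs Ao_montana: 6
  Ficto_alba vs Bracho_elegans: 9
  Ficto_alba vs Glypto_gracilis: 2
  Ficto_alba vs Junco_rubra: 9
  Ao_montana vs Bracho_elegans: 14
  Ao_montana vs Glypto_gracilis: 8
  Ao_montana vs Junco_rubra: 13
  Bracho_elegans vs Glypto_gracilis: 9
  Bracho_elegans vs Junco_rubra: 11
  Glypto_gracilis vs Junco_rubra: 8
The largest is 14, between Ao_montana and Bracho_elegans.

14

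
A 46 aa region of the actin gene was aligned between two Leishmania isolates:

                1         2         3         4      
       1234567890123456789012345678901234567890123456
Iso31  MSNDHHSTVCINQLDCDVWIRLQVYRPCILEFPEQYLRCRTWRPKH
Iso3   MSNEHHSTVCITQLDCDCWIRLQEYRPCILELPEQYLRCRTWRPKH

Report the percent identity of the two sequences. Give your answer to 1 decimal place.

Differing sites — 4:D/E; 12:N/T; 18:V/C; 24:V/E; 32:F/L.
41 of the 46 sites match, so the percent identity is 41/46 × 100 = 89.1%.

89.1%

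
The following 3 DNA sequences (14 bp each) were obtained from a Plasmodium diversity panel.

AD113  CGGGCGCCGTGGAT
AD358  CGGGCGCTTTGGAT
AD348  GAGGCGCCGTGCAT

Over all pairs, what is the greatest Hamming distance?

5

Pairwise Hamming distances:
  AD113 vs AD358: 2
  AD113 vs AD348: 3
  AD358 vs AD348: 5
The largest is 5, between AD358 and AD348.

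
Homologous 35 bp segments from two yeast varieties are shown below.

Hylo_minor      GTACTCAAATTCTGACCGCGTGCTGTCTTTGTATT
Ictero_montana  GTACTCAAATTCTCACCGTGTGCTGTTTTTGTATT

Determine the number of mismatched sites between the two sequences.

3

Differing sites — 14:G/C; 19:C/T; 27:C/T.
That gives 3 mismatches out of 35 aligned sites, so the Hamming distance is 3.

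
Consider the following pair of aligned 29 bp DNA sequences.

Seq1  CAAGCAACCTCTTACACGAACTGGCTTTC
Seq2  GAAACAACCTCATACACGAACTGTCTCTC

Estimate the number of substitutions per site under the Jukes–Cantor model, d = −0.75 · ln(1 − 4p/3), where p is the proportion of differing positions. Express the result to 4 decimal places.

0.1959

Mismatches occur at site 1 (C↔G), site 4 (G↔A), site 12 (T↔A), site 24 (G↔T), site 27 (T↔C).
p = 5/29 = 0.172414.
d = −0.75 · ln(1 − (4/3)·0.172414) = −0.75 · ln(0.770115) = −0.75 · (-0.261215) = 0.1959.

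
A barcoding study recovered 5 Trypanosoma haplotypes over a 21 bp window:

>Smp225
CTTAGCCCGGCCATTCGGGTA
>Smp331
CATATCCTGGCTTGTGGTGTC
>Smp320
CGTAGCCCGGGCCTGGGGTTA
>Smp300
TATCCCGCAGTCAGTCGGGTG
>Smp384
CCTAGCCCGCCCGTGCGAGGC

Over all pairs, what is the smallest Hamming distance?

Pairwise Hamming distances:
  Smp225 vs Smp331: 9
  Smp225 vs Smp320: 6
  Smp225 vs Smp300: 9
  Smp225 vs Smp384: 7
  Smp331 vs Smp320: 11
  Smp331 vs Smp300: 12
  Smp331 vs Smp384: 11
  Smp320 vs Smp300: 13
  Smp320 vs Smp384: 9
  Smp300 vs Smp384: 14
The smallest is 6, between Smp225 and Smp320.

6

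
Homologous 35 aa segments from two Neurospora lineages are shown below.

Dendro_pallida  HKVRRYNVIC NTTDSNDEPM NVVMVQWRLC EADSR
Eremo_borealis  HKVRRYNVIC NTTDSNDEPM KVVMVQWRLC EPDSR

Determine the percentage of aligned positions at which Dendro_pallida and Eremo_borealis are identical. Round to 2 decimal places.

94.29%

Mismatches occur at site 21 (N→K), site 32 (A→P).
33 of the 35 sites match, so the percent identity is 33/35 × 100 = 94.29%.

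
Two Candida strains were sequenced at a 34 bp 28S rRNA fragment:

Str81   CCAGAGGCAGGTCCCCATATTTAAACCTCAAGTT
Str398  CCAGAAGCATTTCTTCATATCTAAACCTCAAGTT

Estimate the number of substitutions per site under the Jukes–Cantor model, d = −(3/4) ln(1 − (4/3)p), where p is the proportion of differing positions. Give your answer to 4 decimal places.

Differing sites — 6:G/A; 10:G/T; 11:G/T; 14:C/T; 15:C/T; 21:T/C.
p = 6/34 = 0.176471.
d = −0.75 · ln(1 − (4/3)·0.176471) = −0.75 · ln(0.764705) = −0.75 · (-0.268265) = 0.2012.

0.2012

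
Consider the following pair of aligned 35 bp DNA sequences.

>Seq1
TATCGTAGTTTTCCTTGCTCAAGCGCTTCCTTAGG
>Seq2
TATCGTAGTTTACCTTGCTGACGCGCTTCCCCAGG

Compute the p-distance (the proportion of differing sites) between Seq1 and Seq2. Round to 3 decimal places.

0.143

The sequences differ at positions 12 (T/A), 20 (C/G), 22 (A/C), 31 (T/C), 32 (T/C).
There are 5 differences over 35 sites, so p = 5/35 = 0.143.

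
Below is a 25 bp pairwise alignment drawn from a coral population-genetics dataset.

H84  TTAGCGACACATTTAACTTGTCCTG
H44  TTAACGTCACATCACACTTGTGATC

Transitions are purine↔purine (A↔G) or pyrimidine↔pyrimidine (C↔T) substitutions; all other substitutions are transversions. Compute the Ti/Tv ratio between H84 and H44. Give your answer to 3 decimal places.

0.333

Mismatches occur at site 4 (G/A, transition), site 7 (A/T, transversion), site 13 (T/C, transition), site 14 (T/A, transversion), site 15 (A/C, transversion), site 22 (C/G, transversion), site 23 (C/A, transversion), site 25 (G/C, transversion).
Of the 8 differences, 2 transitions and 6 transversions, so Ti/Tv = 2/6 = 0.333.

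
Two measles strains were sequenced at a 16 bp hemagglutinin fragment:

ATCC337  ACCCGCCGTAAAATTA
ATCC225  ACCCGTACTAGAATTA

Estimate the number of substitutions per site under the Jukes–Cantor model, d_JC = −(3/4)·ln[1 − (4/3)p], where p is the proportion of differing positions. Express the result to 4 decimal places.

0.3041

Differing sites — 6:C/T; 7:C/A; 8:G/C; 11:A/G.
p = 4/16 = 0.250000.
d = −0.75 · ln(1 − (4/3)·0.250000) = −0.75 · ln(0.666667) = −0.75 · (-0.405465) = 0.3041.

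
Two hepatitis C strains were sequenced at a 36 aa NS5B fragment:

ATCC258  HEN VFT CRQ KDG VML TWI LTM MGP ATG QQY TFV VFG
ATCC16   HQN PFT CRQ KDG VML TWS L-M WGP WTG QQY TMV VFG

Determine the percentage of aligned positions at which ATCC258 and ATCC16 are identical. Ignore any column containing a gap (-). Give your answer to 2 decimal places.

Excluding the 1 gap column leaves 35 comparable sites.
Mismatches occur at site 2 (E↔Q), site 4 (V↔P), site 18 (I↔S), site 22 (M↔W), site 25 (A↔W), site 32 (F↔M).
29 of the 35 comparable sites match, so the percent identity is 29/35 × 100 = 82.86%.

82.86%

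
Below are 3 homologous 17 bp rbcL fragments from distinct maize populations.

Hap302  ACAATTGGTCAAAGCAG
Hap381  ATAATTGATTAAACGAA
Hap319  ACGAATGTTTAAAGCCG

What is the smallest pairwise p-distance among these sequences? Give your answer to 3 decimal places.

0.294

Pairwise Hamming distances:
  Hap302 vs Hap381: 6
  Hap302 vs Hap319: 5
  Hap381 vs Hap319: 8
The smallest is 5 mismatches, between Hap302 and Hap319; p = 5/17 = 0.294.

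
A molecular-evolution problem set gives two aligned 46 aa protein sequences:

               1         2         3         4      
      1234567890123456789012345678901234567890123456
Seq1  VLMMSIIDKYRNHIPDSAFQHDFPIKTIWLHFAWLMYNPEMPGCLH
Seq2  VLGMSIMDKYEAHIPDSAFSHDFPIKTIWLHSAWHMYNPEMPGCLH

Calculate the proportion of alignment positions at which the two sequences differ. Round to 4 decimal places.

Differing sites — 3:M/G; 7:I/M; 11:R/E; 12:N/A; 20:Q/S; 32:F/S; 35:L/H.
There are 7 differences over 46 sites, so p = 7/46 = 0.1522.

0.1522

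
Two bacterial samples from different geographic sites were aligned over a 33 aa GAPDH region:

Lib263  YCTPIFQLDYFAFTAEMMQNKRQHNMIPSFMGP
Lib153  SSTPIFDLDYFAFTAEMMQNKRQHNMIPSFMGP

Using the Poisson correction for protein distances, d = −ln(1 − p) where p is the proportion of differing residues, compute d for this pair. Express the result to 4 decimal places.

0.0953

Differing sites — 1:Y/S; 2:C/S; 7:Q/D.
p = 3/33 = 0.090909.
d = −ln(1 − 0.090909) = −ln(0.909091) = 0.0953.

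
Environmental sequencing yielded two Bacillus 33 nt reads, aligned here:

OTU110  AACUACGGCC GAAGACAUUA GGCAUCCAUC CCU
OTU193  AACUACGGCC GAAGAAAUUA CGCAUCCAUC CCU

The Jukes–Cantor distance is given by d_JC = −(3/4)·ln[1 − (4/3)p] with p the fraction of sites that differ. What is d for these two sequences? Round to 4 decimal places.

0.0632

Differing sites — 16:C/A; 21:G/C.
p = 2/33 = 0.060606.
d = −0.75 · ln(1 − (4/3)·0.060606) = −0.75 · ln(0.919192) = −0.75 · (-0.084260) = 0.0632.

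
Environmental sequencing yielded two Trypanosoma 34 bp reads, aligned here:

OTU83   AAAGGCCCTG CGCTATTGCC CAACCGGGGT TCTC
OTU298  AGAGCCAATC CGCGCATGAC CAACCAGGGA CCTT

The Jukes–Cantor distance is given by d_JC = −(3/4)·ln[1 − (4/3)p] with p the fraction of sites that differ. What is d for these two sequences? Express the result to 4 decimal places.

Mismatches occur at site 2 (A→G), site 5 (G→C), site 7 (C→A), site 8 (C→A), site 10 (G→C), site 14 (T→G), site 15 (A→C), site 16 (T→A), site 19 (C→A), site 26 (G→A), site 30 (T→A), site 31 (T→C), site 34 (C→T).
p = 13/34 = 0.382353.
d = −0.75 · ln(1 − (4/3)·0.382353) = −0.75 · ln(0.490196) = −0.75 · (-0.712950) = 0.5347.

0.5347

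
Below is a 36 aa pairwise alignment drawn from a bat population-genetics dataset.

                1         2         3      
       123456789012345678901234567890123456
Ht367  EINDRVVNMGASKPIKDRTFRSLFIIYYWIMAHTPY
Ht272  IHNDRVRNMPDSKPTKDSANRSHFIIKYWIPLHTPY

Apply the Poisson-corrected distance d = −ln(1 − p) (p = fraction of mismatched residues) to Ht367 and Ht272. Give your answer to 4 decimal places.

Mismatches occur at site 1 (E/I), site 2 (I/H), site 7 (V/R), site 10 (G/P), site 11 (A/D), site 15 (I/T), site 18 (R/S), site 19 (T/A), site 20 (F/N), site 23 (L/H), site 27 (Y/K), site 31 (M/P), site 32 (A/L).
p = 13/36 = 0.361111.
d = −ln(1 − 0.361111) = −ln(0.638889) = 0.4480.

0.4480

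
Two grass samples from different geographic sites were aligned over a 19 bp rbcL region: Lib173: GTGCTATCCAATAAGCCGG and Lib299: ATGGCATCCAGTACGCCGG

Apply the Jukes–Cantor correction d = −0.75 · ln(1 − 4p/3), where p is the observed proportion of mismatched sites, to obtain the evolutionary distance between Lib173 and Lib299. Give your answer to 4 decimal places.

0.3241

Mismatches occur at site 1 (G/A), site 4 (C/G), site 5 (T/C), site 11 (A/G), site 14 (A/C).
p = 5/19 = 0.263158.
d = −0.75 · ln(1 − (4/3)·0.263158) = −0.75 · ln(0.649123) = −0.75 · (-0.432133) = 0.3241.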